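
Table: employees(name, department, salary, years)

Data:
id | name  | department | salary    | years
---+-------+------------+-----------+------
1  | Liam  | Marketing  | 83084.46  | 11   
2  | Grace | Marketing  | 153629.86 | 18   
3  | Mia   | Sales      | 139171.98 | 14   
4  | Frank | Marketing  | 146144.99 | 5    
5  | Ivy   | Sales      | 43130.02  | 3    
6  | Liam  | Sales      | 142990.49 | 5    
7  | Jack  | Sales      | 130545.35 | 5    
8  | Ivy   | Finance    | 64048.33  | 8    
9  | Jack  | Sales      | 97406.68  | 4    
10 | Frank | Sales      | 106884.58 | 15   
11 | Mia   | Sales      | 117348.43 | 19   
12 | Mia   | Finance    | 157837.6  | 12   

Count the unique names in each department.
SELECT department, COUNT(DISTINCT name)
FROM employees
GROUP BY department

Result:
  Finance: 2 distinct
  Marketing: 3 distinct
  Sales: 5 distinct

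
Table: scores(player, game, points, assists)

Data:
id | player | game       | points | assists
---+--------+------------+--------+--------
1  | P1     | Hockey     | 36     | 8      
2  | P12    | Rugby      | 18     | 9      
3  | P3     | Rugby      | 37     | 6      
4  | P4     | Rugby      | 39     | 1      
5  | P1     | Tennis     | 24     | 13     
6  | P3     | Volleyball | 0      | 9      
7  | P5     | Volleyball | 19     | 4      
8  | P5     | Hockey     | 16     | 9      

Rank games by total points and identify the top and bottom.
SELECT game, SUM(points)
FROM scores
GROUP BY game
ORDER BY SUM(points)

All groups:
  Volleyball: 19
  Tennis: 24
  Hockey: 52
  Rugby: 94

Highest: Rugby (94)
Lowest: Volleyball (19)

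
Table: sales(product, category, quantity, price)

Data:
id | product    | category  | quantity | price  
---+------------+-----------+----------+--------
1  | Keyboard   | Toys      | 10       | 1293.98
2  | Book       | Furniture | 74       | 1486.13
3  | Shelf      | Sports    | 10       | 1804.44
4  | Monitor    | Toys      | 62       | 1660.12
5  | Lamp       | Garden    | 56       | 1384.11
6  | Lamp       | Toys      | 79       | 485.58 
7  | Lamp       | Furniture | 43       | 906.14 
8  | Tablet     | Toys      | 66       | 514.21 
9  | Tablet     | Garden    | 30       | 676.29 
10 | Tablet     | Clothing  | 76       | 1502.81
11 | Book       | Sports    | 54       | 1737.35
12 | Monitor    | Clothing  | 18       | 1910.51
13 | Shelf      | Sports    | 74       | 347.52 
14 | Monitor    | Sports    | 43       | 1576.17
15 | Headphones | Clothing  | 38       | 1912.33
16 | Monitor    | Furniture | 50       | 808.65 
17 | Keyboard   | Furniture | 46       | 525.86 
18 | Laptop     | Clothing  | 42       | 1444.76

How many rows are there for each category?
SELECT category, COUNT(*) as count
FROM sales
GROUP BY category

Result:
  Clothing: 4
  Furniture: 4
  Garden: 2
  Sports: 4
  Toys: 4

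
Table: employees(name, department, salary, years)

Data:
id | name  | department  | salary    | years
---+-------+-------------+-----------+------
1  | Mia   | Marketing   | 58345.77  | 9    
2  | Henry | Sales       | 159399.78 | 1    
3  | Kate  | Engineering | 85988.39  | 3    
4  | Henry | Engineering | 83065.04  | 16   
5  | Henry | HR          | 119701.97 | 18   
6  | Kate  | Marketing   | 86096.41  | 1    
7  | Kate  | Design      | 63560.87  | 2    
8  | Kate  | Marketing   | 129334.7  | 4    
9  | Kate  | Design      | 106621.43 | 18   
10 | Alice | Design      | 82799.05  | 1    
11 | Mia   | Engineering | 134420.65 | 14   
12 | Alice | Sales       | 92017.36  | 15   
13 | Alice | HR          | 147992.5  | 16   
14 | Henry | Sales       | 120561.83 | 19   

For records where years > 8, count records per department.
SELECT department, COUNT(*)
FROM employees
WHERE years > 8
GROUP BY department

Note: WHERE filters rows before grouping.

Result:
  Design: 1
  Engineering: 2
  HR: 2
  Marketing: 1
  Sales: 2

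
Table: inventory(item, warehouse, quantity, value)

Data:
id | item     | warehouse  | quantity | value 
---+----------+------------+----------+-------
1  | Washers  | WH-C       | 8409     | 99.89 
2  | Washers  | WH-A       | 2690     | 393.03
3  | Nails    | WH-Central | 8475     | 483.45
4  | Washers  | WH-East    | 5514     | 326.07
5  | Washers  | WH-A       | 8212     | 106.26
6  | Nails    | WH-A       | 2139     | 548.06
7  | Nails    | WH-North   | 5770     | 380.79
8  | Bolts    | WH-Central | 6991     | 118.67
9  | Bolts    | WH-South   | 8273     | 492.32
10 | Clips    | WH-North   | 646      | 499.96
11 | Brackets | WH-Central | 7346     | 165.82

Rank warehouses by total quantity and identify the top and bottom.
SELECT warehouse, SUM(quantity)
FROM inventory
GROUP BY warehouse
ORDER BY SUM(quantity)

All groups:
  WH-East: 5514
  WH-North: 6416
  WH-South: 8273
  WH-C: 8409
  WH-A: 13041
  WH-Central: 22812

Highest: WH-Central (22812)
Lowest: WH-East (5514)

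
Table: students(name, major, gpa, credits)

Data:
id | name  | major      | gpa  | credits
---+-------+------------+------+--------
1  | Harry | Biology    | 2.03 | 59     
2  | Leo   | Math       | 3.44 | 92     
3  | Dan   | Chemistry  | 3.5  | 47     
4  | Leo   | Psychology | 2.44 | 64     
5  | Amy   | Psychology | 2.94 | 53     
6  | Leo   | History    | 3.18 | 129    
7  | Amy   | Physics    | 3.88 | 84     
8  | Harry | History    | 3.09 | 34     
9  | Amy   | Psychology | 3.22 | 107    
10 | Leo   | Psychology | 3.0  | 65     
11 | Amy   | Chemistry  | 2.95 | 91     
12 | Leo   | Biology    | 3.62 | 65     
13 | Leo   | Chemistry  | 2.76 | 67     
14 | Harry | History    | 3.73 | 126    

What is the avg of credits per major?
SELECT major, AVG(credits) as result
FROM students
GROUP BY major

Result:
  Biology: 62.00
  Chemistry: 68.33
  History: 96.33
  Math: 92.00
  Physics: 84.00
  Psychology: 72.25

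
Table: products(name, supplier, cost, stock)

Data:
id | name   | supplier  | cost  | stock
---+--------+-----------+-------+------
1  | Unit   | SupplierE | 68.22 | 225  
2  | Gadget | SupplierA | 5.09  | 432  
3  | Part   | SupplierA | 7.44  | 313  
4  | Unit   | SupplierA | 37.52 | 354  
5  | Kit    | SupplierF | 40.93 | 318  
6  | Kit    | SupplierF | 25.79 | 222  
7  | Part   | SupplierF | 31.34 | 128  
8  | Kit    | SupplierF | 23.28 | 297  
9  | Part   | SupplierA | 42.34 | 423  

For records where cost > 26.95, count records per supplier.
SELECT supplier, COUNT(*)
FROM products
WHERE cost > 26.95
GROUP BY supplier

Note: WHERE filters rows before grouping.

Result:
  SupplierA: 2
  SupplierE: 1
  SupplierF: 2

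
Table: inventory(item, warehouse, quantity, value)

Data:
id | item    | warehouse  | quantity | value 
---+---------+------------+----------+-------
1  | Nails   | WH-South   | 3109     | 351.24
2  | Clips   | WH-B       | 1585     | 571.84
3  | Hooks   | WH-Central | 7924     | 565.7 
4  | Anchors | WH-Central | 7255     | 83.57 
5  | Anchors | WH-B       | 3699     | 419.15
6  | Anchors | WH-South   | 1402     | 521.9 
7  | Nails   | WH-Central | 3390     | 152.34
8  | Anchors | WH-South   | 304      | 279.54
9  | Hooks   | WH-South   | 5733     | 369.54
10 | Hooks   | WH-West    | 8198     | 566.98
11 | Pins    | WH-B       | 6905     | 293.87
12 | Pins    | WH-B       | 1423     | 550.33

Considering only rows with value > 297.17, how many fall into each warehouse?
SELECT warehouse, COUNT(*)
FROM inventory
WHERE value > 297.17
GROUP BY warehouse

Note: WHERE filters rows before grouping.

Result:
  WH-B: 3
  WH-Central: 1
  WH-South: 3
  WH-West: 1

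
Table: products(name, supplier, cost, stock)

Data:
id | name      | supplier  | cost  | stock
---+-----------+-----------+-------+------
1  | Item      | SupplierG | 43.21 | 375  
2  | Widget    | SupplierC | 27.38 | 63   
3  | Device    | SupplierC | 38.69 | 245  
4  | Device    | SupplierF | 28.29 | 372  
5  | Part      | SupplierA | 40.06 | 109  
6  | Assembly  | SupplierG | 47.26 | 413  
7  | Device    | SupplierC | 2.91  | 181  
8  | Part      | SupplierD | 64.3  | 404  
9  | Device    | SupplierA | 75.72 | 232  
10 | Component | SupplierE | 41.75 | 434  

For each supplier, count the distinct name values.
SELECT supplier, COUNT(DISTINCT name)
FROM products
GROUP BY supplier

Result:
  SupplierA: 2 distinct
  SupplierC: 2 distinct
  SupplierD: 1 distinct
  SupplierE: 1 distinct
  SupplierF: 1 distinct
  SupplierG: 2 distinct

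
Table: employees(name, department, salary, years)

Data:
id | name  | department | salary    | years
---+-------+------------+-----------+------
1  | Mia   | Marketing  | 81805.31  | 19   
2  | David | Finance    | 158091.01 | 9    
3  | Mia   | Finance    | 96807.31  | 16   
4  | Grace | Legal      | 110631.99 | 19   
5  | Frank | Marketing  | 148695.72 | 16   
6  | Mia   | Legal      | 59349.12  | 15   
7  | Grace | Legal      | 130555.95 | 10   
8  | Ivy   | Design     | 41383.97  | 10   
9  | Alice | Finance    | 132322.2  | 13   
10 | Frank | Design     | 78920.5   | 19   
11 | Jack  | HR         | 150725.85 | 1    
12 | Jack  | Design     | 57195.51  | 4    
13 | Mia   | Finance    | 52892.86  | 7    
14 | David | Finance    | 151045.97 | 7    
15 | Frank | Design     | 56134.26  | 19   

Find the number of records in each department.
SELECT department, COUNT(*) as count
FROM employees
GROUP BY department

Result:
  Design: 4
  Finance: 5
  HR: 1
  Legal: 3
  Marketing: 2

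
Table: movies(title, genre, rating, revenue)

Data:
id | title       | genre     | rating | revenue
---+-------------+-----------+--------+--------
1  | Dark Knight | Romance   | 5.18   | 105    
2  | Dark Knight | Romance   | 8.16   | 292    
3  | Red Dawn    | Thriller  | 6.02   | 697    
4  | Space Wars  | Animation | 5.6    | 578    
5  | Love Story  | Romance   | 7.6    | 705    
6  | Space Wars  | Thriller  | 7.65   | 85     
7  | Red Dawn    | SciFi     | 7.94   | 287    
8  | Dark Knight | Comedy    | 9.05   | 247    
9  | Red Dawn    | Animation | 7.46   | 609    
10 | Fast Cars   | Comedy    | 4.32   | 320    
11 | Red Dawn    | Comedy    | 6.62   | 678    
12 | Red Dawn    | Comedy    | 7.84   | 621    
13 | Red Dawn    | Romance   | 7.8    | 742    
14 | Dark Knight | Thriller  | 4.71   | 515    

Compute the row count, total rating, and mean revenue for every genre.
SELECT genre,
       COUNT(*) as cnt,
       SUM(rating) as total_rating,
       AVG(revenue) as avg_revenue
FROM movies
GROUP BY genre

Result:
  Animation: 2 records, 13.06 total rating, 593.50 avg revenue
  Comedy: 4 records, 27.83 total rating, 466.50 avg revenue
  Romance: 4 records, 28.74 total rating, 461.00 avg revenue
  SciFi: 1 records, 7.94 total rating, 287.00 avg revenue
  Thriller: 3 records, 18.38 total rating, 432.33 avg revenue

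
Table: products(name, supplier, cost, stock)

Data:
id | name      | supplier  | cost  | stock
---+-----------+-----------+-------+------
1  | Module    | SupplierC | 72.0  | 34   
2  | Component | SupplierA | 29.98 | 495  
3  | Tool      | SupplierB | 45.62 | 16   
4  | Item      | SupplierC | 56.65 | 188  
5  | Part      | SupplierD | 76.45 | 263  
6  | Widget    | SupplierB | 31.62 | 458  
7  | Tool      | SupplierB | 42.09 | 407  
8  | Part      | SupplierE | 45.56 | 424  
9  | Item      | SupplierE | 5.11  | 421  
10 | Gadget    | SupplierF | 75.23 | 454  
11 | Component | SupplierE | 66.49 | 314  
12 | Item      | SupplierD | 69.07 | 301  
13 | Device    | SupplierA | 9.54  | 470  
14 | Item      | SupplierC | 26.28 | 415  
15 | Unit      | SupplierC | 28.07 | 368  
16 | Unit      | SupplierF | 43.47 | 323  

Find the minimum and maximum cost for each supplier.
SELECT supplier, MIN(cost), MAX(cost)
FROM products
GROUP BY supplier

Result:
  SupplierA: min=9.54, max=29.98
  SupplierB: min=31.62, max=45.62
  SupplierC: min=26.28, max=72.00
  SupplierD: min=69.07, max=76.45
  SupplierE: min=5.11, max=66.49
  SupplierF: min=43.47, max=75.23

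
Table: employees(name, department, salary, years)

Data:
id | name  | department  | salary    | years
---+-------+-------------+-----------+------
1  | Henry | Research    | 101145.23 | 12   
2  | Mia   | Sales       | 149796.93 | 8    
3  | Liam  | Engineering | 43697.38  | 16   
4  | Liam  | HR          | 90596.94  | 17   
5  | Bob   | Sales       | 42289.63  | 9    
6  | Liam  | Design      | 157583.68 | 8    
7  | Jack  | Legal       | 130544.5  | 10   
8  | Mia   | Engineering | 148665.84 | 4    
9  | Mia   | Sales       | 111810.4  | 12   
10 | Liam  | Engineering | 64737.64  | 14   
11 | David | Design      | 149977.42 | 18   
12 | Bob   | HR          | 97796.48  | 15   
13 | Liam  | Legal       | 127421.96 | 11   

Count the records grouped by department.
SELECT department, COUNT(*) as count
FROM employees
GROUP BY department

Result:
  Design: 2
  Engineering: 3
  HR: 2
  Legal: 2
  Research: 1
  Sales: 3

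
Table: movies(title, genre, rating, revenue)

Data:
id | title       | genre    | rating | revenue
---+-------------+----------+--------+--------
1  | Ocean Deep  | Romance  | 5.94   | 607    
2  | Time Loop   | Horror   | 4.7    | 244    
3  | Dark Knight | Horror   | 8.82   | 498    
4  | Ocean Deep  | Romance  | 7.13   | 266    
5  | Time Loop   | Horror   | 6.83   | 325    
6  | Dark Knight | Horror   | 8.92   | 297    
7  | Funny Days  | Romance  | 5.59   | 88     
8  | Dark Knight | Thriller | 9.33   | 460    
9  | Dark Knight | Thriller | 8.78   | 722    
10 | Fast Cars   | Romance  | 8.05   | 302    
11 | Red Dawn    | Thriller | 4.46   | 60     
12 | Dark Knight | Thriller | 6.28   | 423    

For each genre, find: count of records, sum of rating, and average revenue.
SELECT genre,
       COUNT(*) as cnt,
       SUM(rating) as total_rating,
       AVG(revenue) as avg_revenue
FROM movies
GROUP BY genre

Result:
  Horror: 4 records, 29.27 total rating, 341.00 avg revenue
  Romance: 4 records, 26.71 total rating, 315.75 avg revenue
  Thriller: 4 records, 28.85 total rating, 416.25 avg revenue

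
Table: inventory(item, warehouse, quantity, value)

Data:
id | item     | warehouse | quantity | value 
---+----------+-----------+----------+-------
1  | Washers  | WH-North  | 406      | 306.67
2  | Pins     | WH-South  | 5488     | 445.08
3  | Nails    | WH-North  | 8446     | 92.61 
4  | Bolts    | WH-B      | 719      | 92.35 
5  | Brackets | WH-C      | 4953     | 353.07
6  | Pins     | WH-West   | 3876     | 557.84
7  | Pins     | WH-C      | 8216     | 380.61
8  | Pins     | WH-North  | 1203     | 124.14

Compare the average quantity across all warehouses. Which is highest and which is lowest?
SELECT warehouse, AVG(quantity)
FROM inventory
GROUP BY warehouse
ORDER BY AVG(quantity)

All groups:
  WH-B: 719.00
  WH-North: 3351.67
  WH-West: 3876.00
  WH-South: 5488.00
  WH-C: 6584.50

Highest: WH-C (6584.50)
Lowest: WH-B (719.00)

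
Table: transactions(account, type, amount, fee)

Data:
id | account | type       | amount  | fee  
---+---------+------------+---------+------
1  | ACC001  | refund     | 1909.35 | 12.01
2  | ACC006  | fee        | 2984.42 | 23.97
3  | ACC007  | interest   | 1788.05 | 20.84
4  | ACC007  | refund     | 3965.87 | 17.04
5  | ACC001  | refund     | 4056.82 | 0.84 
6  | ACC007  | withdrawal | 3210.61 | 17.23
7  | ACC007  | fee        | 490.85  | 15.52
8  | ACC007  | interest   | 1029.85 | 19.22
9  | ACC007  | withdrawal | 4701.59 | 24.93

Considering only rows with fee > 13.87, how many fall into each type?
SELECT type, COUNT(*)
FROM transactions
WHERE fee > 13.87
GROUP BY type

Note: WHERE filters rows before grouping.

Result:
  fee: 2
  interest: 2
  refund: 1
  withdrawal: 2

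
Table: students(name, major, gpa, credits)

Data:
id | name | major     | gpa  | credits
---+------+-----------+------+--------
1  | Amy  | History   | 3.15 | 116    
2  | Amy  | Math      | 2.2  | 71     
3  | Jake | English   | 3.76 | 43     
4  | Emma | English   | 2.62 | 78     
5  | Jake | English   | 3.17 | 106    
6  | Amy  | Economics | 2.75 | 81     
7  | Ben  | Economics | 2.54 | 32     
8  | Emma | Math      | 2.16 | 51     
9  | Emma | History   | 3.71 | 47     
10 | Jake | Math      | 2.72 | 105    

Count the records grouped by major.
SELECT major, COUNT(*) as count
FROM students
GROUP BY major

Result:
  Economics: 2
  English: 3
  History: 2
  Math: 3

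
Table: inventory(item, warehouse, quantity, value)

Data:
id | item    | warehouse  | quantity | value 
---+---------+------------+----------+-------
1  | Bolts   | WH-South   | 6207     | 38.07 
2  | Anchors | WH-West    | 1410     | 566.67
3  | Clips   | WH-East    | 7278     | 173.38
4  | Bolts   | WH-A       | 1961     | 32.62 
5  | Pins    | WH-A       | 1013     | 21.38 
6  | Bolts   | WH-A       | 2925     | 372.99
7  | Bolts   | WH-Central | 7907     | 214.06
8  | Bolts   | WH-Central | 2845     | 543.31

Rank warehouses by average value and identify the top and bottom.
SELECT warehouse, AVG(value)
FROM inventory
GROUP BY warehouse
ORDER BY AVG(value)

All groups:
  WH-South: 38.07
  WH-A: 142.33
  WH-East: 173.38
  WH-Central: 378.69
  WH-West: 566.67

Highest: WH-West (566.67)
Lowest: WH-South (38.07)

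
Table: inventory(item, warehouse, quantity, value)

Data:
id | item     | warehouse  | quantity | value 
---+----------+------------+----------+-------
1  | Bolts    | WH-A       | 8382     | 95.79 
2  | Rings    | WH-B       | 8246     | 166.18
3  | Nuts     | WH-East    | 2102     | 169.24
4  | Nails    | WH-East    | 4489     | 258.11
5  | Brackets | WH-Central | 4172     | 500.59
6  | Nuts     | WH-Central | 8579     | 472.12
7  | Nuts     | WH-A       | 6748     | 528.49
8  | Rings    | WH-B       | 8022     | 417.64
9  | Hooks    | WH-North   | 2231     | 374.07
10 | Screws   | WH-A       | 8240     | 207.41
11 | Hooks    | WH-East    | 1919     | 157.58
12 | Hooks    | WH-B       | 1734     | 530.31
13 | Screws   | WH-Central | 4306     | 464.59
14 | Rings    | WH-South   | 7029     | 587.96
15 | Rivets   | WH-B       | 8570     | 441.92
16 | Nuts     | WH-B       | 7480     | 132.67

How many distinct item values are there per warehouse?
SELECT warehouse, COUNT(DISTINCT item)
FROM inventory
GROUP BY warehouse

Result:
  WH-A: 3 distinct
  WH-B: 4 distinct
  WH-Central: 3 distinct
  WH-East: 3 distinct
  WH-North: 1 distinct
  WH-South: 1 distinct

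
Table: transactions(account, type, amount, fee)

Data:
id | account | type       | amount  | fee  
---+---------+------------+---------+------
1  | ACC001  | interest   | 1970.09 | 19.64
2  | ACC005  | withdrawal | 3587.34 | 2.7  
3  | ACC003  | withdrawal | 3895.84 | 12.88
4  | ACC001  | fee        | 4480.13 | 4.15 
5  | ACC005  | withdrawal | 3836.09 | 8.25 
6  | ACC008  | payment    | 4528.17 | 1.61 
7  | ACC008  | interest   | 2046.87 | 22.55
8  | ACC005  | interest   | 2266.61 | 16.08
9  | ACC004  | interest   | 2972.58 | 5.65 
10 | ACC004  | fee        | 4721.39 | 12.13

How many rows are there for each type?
SELECT type, COUNT(*) as count
FROM transactions
GROUP BY type

Result:
  fee: 2
  interest: 4
  payment: 1
  withdrawal: 3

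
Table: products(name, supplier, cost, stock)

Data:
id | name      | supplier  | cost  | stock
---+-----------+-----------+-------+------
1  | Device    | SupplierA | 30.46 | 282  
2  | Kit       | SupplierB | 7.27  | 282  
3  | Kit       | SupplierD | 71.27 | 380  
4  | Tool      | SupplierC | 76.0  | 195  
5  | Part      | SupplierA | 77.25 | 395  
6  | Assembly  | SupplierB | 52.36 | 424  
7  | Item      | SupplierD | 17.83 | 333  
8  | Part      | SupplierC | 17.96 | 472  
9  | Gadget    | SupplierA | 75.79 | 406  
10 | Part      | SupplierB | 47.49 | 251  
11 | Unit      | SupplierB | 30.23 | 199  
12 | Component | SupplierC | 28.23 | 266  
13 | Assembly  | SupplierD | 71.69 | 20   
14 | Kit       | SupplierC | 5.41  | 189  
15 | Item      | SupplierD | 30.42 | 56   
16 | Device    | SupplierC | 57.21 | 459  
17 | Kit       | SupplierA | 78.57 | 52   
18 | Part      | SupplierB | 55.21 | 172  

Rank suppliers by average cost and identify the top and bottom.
SELECT supplier, AVG(cost)
FROM products
GROUP BY supplier
ORDER BY AVG(cost)

All groups:
  SupplierC: 36.96
  SupplierB: 38.51
  SupplierD: 47.80
  SupplierA: 65.52

Highest: SupplierA (65.52)
Lowest: SupplierC (36.96)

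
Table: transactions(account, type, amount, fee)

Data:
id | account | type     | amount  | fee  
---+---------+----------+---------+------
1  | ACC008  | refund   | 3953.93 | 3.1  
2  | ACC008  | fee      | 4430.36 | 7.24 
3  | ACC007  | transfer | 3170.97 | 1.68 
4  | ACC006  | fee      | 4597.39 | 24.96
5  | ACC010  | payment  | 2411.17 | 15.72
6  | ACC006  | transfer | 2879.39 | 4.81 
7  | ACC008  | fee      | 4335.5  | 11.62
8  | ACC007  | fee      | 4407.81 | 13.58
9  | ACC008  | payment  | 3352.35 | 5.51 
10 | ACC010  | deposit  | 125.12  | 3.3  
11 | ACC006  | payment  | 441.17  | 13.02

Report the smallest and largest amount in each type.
SELECT type, MIN(amount), MAX(amount)
FROM transactions
GROUP BY type

Result:
  deposit: min=125.12, max=125.12
  fee: min=4335.50, max=4597.39
  payment: min=441.17, max=3352.35
  refund: min=3953.93, max=3953.93
  transfer: min=2879.39, max=3170.97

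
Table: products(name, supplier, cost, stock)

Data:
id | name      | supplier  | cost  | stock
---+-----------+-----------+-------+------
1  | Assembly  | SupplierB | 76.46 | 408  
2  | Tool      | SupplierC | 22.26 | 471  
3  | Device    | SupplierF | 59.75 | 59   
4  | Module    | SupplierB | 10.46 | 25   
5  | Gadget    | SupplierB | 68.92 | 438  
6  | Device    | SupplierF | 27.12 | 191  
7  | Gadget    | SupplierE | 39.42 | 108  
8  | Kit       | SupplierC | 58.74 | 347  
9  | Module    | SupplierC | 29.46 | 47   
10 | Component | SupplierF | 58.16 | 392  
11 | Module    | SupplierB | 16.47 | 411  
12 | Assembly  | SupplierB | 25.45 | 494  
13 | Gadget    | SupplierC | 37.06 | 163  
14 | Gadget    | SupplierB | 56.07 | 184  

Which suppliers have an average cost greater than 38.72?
SELECT supplier, AVG(cost)
FROM products
GROUP BY supplier
HAVING AVG(cost) > 38.72

Result:
  SupplierB: avg=42.31
  SupplierE: avg=39.42
  SupplierF: avg=48.34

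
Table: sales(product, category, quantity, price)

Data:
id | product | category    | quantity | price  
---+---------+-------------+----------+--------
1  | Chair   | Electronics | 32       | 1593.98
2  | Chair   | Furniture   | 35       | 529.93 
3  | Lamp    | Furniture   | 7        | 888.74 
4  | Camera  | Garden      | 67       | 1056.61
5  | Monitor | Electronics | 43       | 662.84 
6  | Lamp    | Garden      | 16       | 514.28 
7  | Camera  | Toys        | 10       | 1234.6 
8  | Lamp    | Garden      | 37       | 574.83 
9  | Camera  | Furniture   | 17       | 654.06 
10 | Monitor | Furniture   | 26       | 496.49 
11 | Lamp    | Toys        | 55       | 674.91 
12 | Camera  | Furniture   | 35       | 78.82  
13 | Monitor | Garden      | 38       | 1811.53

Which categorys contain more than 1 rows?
SELECT category, COUNT(*) as cnt
FROM sales
GROUP BY category
HAVING COUNT(*) > 1

Result:
  Electronics: 2
  Furniture: 5
  Garden: 4
  Toys: 2

Note: HAVING filters groups after aggregation, WHERE filters rows before.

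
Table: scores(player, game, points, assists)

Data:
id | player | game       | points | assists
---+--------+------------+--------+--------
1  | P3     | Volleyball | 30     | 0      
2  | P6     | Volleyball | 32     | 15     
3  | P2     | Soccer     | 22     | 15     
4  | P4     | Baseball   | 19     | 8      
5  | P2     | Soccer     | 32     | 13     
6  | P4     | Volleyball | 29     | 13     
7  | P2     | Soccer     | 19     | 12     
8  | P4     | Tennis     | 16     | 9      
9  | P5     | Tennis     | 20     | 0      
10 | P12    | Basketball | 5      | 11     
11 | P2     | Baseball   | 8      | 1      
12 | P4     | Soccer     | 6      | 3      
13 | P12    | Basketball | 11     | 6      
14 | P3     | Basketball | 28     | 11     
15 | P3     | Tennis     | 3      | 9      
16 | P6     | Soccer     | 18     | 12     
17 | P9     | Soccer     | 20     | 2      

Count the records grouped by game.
SELECT game, COUNT(*) as count
FROM scores
GROUP BY game

Result:
  Baseball: 2
  Basketball: 3
  Soccer: 6
  Tennis: 3
  Volleyball: 3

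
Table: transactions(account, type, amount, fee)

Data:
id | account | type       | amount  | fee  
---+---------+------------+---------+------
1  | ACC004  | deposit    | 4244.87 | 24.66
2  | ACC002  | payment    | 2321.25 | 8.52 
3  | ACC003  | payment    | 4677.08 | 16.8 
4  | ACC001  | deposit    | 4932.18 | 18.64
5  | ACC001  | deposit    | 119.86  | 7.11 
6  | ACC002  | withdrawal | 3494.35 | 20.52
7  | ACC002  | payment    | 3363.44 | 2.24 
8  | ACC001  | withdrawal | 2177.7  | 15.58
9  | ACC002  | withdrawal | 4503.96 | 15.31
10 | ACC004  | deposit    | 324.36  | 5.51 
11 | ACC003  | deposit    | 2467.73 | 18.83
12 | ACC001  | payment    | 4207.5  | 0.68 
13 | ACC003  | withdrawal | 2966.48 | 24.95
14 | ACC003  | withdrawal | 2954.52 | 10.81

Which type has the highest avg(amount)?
SELECT type, AVG(amount) as val
FROM transactions
GROUP BY type
ORDER BY val DESC
LIMIT 1

Result: payment with avg(amount) = 3642.32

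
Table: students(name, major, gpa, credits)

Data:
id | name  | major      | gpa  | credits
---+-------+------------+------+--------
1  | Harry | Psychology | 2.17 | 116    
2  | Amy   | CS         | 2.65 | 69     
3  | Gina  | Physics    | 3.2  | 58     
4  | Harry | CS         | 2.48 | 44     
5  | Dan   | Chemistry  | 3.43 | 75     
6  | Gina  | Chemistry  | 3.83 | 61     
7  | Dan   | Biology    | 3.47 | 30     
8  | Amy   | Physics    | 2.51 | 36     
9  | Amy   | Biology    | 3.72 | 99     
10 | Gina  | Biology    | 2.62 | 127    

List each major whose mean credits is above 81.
SELECT major, AVG(credits)
FROM students
GROUP BY major
HAVING AVG(credits) > 81

Result:
  Biology: avg=85.33
  Psychology: avg=116.00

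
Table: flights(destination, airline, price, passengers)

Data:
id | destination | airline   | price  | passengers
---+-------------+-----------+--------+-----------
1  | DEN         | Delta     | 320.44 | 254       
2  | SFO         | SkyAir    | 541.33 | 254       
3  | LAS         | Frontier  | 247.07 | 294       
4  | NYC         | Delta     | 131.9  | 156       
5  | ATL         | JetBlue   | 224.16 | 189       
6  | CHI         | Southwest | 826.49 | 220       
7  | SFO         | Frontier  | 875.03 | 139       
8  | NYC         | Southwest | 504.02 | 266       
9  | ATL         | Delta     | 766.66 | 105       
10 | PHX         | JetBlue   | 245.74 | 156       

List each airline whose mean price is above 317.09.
SELECT airline, AVG(price)
FROM flights
GROUP BY airline
HAVING AVG(price) > 317.09

Result:
  Delta: avg=406.33
  Frontier: avg=561.05
  SkyAir: avg=541.33
  Southwest: avg=665.26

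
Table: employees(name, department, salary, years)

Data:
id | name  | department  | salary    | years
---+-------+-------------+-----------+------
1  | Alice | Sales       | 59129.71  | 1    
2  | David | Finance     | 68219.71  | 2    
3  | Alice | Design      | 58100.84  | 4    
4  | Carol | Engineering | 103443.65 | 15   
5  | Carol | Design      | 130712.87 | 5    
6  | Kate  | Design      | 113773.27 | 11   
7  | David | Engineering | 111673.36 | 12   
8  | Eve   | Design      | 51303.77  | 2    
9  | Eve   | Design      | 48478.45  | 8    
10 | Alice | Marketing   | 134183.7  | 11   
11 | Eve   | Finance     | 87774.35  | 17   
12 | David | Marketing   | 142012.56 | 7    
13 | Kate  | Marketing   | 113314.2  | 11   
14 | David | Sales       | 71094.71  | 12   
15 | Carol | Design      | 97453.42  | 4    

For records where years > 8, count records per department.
SELECT department, COUNT(*)
FROM employees
WHERE years > 8
GROUP BY department

Note: WHERE filters rows before grouping.

Result:
  Design: 1
  Engineering: 2
  Finance: 1
  Marketing: 2
  Sales: 1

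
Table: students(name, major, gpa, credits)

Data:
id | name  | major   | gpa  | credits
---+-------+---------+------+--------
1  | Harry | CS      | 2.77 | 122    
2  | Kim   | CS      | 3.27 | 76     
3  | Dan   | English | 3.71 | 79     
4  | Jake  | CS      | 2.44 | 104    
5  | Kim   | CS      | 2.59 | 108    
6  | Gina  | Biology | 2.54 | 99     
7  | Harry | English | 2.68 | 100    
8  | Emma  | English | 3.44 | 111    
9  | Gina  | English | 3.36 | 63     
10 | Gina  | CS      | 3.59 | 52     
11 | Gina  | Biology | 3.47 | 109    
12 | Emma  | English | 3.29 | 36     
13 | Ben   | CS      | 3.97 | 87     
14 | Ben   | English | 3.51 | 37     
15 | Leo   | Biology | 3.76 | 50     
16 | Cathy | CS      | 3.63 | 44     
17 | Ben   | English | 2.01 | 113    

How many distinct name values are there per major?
SELECT major, COUNT(DISTINCT name)
FROM students
GROUP BY major

Result:
  Biology: 2 distinct
  CS: 6 distinct
  English: 5 distinct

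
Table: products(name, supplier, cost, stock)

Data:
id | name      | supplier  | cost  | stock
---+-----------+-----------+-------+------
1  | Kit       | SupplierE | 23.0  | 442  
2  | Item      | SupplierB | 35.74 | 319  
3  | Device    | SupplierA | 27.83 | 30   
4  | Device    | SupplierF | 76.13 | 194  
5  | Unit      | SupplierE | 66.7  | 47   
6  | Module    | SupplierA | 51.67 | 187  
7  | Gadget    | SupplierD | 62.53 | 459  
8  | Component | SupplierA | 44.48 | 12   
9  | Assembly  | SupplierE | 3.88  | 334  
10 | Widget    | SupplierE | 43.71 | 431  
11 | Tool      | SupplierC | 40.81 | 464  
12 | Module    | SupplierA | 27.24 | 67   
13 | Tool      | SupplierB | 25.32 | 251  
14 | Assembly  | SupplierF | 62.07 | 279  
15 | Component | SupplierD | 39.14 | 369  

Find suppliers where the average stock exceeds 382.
SELECT supplier, AVG(stock)
FROM products
GROUP BY supplier
HAVING AVG(stock) > 382

Result:
  SupplierC: avg=464.00
  SupplierD: avg=414.00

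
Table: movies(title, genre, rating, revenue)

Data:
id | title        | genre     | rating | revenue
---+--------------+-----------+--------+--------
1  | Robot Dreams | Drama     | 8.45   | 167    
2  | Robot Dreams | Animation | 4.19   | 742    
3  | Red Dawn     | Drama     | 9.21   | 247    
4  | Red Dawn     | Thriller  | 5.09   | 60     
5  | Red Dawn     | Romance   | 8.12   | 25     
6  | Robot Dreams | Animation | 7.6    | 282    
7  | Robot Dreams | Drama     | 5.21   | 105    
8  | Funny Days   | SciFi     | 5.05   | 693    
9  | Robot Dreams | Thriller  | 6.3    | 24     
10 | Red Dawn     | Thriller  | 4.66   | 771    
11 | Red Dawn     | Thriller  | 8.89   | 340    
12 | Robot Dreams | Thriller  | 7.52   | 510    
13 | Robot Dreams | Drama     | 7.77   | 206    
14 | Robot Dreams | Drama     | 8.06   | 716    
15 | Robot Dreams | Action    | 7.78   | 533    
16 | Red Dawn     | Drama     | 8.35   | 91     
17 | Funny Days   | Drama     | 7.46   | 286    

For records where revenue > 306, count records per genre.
SELECT genre, COUNT(*)
FROM movies
WHERE revenue > 306
GROUP BY genre

Note: WHERE filters rows before grouping.

Result:
  Action: 1
  Animation: 1
  Drama: 1
  SciFi: 1
  Thriller: 3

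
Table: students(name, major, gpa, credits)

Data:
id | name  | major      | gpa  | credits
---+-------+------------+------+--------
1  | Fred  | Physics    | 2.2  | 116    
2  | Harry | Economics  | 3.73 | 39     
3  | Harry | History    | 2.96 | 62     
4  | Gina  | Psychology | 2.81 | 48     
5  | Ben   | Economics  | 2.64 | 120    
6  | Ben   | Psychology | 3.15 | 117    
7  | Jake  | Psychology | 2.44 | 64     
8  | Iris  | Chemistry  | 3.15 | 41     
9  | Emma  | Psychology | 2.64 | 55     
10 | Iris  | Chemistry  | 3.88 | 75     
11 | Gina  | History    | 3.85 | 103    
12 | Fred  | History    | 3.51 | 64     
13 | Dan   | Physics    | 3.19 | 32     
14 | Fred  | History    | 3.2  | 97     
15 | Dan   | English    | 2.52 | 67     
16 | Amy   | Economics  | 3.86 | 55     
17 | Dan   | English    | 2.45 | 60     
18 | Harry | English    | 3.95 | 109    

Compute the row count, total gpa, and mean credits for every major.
SELECT major,
       COUNT(*) as cnt,
       SUM(gpa) as total_gpa,
       AVG(credits) as avg_credits
FROM students
GROUP BY major

Result:
  Chemistry: 2 records, 7.03 total gpa, 58.00 avg credits
  Economics: 3 records, 10.23 total gpa, 71.33 avg credits
  English: 3 records, 8.92 total gpa, 78.67 avg credits
  History: 4 records, 13.52 total gpa, 81.50 avg credits
  Physics: 2 records, 5.39 total gpa, 74.00 avg credits
  Psychology: 4 records, 11.04 total gpa, 71.00 avg credits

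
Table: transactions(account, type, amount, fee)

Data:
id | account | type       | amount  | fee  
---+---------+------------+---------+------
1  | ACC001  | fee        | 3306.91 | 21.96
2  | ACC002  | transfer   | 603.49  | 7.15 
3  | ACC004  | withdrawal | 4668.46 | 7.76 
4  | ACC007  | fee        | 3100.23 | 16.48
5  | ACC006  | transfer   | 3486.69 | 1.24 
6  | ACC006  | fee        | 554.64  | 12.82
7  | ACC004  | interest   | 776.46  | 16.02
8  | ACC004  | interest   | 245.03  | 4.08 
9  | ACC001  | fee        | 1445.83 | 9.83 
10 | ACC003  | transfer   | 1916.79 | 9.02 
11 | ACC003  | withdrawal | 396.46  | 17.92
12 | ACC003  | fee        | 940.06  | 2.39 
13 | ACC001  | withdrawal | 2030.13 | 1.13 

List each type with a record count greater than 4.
SELECT type, COUNT(*) as cnt
FROM transactions
GROUP BY type
HAVING COUNT(*) > 4

Result:
  fee: 5

Note: HAVING filters groups after aggregation, WHERE filters rows before.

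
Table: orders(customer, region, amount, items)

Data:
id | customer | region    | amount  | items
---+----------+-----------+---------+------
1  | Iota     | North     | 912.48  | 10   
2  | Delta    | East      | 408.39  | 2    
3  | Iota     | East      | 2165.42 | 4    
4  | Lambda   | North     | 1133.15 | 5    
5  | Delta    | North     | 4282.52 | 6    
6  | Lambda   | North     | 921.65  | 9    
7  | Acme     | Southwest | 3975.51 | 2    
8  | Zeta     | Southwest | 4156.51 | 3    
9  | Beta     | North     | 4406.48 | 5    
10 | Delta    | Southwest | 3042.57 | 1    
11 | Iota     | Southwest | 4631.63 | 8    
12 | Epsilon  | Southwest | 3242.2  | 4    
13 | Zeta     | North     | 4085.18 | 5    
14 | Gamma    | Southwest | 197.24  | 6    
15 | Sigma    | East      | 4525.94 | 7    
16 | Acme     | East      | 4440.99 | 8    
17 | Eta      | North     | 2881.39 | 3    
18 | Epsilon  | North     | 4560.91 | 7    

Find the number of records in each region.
SELECT region, COUNT(*) as count
FROM orders
GROUP BY region

Result:
  East: 4
  North: 8
  Southwest: 6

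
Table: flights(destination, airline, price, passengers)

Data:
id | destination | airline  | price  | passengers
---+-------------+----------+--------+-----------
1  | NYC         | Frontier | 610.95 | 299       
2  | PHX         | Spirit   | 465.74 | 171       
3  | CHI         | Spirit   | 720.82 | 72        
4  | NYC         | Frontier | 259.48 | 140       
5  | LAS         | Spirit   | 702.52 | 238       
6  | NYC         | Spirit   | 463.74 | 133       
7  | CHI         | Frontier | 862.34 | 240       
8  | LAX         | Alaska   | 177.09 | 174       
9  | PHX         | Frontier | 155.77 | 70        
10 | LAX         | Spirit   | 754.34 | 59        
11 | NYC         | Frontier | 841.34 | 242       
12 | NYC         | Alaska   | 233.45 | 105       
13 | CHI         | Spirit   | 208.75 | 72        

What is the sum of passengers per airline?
SELECT airline, SUM(passengers) as result
FROM flights
GROUP BY airline

Result:
  Alaska: 279
  Frontier: 991
  Spirit: 745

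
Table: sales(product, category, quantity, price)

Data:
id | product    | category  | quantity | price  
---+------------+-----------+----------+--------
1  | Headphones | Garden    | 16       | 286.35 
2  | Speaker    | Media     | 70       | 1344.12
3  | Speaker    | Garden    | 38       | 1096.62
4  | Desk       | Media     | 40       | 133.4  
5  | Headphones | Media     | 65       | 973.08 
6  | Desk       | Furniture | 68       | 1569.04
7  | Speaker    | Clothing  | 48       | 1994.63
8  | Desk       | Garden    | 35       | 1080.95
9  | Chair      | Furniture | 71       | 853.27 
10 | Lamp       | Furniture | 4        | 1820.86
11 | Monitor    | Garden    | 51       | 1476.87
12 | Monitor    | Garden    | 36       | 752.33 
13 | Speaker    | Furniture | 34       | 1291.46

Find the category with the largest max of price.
SELECT category, MAX(price) as val
FROM sales
GROUP BY category
ORDER BY val DESC
LIMIT 1

Result: Clothing with max(price) = 1994.63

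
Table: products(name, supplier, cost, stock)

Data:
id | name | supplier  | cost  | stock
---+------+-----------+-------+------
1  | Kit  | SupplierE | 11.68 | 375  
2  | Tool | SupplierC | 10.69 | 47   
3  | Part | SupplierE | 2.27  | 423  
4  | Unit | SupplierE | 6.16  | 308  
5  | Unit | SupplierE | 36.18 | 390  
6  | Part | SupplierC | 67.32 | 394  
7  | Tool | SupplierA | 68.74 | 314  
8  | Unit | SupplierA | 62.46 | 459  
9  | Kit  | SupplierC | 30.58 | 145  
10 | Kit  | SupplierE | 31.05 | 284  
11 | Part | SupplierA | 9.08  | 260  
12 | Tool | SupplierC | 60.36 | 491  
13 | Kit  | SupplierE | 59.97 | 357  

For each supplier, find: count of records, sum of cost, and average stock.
SELECT supplier,
       COUNT(*) as cnt,
       SUM(cost) as total_cost,
       AVG(stock) as avg_stock
FROM products
GROUP BY supplier

Result:
  SupplierA: 3 records, 140.28 total cost, 344.33 avg stock
  SupplierC: 4 records, 168.95 total cost, 269.25 avg stock
  SupplierE: 6 records, 147.31 total cost, 356.17 avg stock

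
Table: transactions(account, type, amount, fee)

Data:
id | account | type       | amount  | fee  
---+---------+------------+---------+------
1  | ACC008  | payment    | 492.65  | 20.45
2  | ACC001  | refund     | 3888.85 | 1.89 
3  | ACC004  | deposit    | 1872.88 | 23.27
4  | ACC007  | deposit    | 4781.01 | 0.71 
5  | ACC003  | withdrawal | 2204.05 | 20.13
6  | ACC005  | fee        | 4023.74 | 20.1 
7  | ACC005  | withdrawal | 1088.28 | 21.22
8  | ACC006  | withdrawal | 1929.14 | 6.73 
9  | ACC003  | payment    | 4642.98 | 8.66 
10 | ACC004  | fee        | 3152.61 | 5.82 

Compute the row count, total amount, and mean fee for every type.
SELECT type,
       COUNT(*) as cnt,
       SUM(amount) as total_amount,
       AVG(fee) as avg_fee
FROM transactions
GROUP BY type

Result:
  deposit: 2 records, 6653.89 total amount, 11.99 avg fee
  fee: 2 records, 7176.35 total amount, 12.96 avg fee
  payment: 2 records, 5135.63 total amount, 14.56 avg fee
  refund: 1 records, 3888.85 total amount, 1.89 avg fee
  withdrawal: 3 records, 5221.47 total amount, 16.03 avg fee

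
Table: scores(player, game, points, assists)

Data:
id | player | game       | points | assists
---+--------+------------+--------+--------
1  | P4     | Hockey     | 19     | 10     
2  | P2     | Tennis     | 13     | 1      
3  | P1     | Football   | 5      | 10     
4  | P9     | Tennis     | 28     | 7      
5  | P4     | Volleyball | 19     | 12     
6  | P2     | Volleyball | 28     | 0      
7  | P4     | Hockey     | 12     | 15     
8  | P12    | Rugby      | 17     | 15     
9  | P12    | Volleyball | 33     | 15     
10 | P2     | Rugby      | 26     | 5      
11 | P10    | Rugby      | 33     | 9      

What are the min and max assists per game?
SELECT game, MIN(assists), MAX(assists)
FROM scores
GROUP BY game

Result:
  Football: min=10, max=10
  Hockey: min=10, max=15
  Rugby: min=5, max=15
  Tennis: min=1, max=7
  Volleyball: min=0, max=15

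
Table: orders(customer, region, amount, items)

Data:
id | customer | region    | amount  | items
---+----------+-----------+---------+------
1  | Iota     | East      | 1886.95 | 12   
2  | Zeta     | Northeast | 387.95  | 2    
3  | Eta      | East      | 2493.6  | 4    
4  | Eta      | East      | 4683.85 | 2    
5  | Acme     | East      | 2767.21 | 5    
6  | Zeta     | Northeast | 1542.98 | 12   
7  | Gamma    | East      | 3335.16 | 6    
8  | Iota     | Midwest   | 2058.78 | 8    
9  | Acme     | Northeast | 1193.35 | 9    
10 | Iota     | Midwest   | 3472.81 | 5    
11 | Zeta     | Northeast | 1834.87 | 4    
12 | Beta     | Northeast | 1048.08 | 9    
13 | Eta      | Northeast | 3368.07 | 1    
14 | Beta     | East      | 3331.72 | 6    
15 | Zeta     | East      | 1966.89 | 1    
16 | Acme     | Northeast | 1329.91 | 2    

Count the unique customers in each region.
SELECT region, COUNT(DISTINCT customer)
FROM orders
GROUP BY region

Result:
  East: 6 distinct
  Midwest: 1 distinct
  Northeast: 4 distinct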